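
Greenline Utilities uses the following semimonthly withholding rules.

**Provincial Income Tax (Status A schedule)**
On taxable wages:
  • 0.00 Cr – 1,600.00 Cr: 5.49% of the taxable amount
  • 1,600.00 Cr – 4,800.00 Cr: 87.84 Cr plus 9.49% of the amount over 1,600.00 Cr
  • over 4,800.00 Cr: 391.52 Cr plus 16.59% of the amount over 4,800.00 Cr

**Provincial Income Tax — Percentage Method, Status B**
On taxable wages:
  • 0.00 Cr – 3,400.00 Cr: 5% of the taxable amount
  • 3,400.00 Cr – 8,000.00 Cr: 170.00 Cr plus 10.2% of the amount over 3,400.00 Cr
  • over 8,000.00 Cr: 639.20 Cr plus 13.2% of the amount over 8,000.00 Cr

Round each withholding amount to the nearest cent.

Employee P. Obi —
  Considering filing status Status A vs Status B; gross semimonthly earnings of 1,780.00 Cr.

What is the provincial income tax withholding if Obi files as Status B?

89.00 Cr

Provincial Income Tax (Status B): taxable = 1,780.00 Cr
  5% × 1,780.00 Cr = 89.00 Cr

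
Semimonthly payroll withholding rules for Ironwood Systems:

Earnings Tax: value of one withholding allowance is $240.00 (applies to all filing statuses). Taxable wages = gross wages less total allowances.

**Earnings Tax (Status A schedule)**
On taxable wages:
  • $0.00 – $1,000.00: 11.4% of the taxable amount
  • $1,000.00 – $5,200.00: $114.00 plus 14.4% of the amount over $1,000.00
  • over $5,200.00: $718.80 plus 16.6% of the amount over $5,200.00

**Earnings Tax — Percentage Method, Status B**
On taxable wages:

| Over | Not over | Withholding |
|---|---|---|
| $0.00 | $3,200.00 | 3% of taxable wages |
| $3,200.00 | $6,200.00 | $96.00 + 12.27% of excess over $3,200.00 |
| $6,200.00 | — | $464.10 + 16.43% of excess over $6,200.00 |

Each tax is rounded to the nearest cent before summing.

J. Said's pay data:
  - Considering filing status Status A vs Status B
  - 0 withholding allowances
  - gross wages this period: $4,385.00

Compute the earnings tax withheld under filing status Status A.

Earnings Tax (Status A): taxable = $4,385.00
  $114.00 + 14.4% × ($4,385.00 − $1,000.00) = $114.00 + 14.4% × $3,385.00 = $601.44

$601.44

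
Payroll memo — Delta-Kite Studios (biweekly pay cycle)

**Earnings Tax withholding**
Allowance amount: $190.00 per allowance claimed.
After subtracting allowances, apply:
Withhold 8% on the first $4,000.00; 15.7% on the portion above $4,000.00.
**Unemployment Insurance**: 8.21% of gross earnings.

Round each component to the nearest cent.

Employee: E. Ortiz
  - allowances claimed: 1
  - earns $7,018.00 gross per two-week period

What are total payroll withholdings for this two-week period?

$1,340.18

Earnings Tax: taxable = $7,018.00 − 1×$190.00 = $6,828.00
  $320.00 + 15.7% × ($6,828.00 − $4,000.00) = $320.00 + 15.7% × $2,828.00 = $764.00
Unemployment Insurance: 8.21% × $7,018.00 = $576.18
Total: $764.00 + $576.18 = $1,340.18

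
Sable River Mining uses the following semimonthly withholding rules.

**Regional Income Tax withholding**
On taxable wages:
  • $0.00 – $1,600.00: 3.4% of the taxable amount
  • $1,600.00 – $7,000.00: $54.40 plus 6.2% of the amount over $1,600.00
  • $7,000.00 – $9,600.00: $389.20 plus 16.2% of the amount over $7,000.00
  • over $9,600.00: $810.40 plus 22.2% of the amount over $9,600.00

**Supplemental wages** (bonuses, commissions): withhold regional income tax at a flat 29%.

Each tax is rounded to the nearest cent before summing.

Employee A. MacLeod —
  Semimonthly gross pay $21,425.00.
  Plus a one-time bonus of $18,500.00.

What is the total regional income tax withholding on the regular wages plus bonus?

Regional Income Tax: taxable = $21,425.00
  $810.40 + 22.2% × ($21,425.00 − $9,600.00) = $810.40 + 22.2% × $11,825.00 = $3,435.55
Supplemental (29% flat on bonus): 29% × $18,500.00 = $5,365.00
Total regional income tax: $3,435.55 + $5,365.00 = $8,800.55

$8,800.55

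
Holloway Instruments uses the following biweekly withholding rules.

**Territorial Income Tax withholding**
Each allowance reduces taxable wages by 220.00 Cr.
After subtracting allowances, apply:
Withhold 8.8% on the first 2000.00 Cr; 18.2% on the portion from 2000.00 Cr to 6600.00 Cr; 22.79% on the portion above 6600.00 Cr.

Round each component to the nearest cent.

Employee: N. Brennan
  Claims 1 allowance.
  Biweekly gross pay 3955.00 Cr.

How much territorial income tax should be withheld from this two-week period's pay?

Territorial Income Tax: taxable = 3955.00 Cr − 1×220.00 Cr = 3735.00 Cr
  176.00 Cr + 18.2% × (3735.00 Cr − 2000.00 Cr) = 176.00 Cr + 18.2% × 1735.00 Cr = 491.77 Cr

491.77 Cr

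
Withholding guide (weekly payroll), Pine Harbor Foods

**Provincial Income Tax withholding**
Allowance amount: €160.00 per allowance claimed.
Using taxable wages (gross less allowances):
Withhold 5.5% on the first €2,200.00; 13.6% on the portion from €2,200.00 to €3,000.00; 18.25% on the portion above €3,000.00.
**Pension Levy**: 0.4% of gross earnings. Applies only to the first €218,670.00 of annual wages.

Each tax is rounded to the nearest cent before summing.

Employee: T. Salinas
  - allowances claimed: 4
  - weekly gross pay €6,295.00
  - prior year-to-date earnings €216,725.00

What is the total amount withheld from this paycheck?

Provincial Income Tax: taxable = €6,295.00 − 4×€160.00 = €5,655.00
  €229.80 + 18.25% × (€5,655.00 − €3,000.00) = €229.80 + 18.25% × €2,655.00 = €714.34
Pension Levy: cap €218,670.00 − YTD €216,725.00 = €1,945.00 subject; 0.4% × €1,945.00 = €7.78
Total: €714.34 + €7.78 = €722.12

€722.12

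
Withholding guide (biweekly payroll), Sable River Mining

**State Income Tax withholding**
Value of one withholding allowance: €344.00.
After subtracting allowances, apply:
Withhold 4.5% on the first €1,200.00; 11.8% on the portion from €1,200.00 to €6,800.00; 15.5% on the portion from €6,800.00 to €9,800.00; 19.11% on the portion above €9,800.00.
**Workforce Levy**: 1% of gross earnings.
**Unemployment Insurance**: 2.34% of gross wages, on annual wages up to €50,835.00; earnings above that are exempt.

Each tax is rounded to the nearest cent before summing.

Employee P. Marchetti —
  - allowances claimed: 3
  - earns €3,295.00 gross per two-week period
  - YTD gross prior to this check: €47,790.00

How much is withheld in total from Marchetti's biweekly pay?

€283.63

State Income Tax: taxable = €3,295.00 − 3×€344.00 = €2,263.00
  €54.00 + 11.8% × (€2,263.00 − €1,200.00) = €54.00 + 11.8% × €1,063.00 = €179.43
Workforce Levy: 1% × €3,295.00 = €32.95
Unemployment Insurance: cap €50,835.00 − YTD €47,790.00 = €3,045.00 subject; 2.34% × €3,045.00 = €71.25
Total: €179.43 + €32.95 + €71.25 = €283.63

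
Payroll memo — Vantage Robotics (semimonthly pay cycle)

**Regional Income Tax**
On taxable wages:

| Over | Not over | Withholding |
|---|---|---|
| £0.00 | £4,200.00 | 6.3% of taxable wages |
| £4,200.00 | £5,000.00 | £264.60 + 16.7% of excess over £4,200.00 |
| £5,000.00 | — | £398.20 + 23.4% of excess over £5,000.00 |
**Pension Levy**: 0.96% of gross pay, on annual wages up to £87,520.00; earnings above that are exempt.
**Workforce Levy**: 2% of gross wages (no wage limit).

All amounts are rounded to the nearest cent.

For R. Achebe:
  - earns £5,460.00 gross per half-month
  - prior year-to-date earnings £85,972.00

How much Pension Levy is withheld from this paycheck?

Pension Levy: cap £87,520.00 − YTD £85,972.00 = £1,548.00 subject; 0.96% × £1,548.00 = £14.86

£14.86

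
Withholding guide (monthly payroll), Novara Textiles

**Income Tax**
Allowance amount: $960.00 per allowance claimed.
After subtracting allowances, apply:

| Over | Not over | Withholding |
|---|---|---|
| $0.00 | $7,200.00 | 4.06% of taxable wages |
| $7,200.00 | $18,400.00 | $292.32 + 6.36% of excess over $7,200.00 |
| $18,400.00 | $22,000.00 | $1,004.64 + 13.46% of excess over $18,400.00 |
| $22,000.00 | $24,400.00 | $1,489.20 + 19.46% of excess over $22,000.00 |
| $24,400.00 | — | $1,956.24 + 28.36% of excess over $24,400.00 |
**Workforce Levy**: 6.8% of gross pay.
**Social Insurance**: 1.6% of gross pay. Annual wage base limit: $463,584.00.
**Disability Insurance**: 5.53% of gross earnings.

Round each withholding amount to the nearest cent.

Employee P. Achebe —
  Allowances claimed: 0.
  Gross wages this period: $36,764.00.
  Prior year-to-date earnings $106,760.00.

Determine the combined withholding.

$10,583.89

Income Tax: taxable = $36,764.00
  $1,956.24 + 28.36% × ($36,764.00 − $24,400.00) = $1,956.24 + 28.36% × $12,364.00 = $5,462.67
Workforce Levy: 6.8% × $36,764.00 = $2,499.95
Social Insurance: 1.6% × $36,764.00 = $588.22
Disability Insurance: 5.53% × $36,764.00 = $2,033.05
Total: $5,462.67 + $2,499.95 + $588.22 + $2,033.05 = $10,583.89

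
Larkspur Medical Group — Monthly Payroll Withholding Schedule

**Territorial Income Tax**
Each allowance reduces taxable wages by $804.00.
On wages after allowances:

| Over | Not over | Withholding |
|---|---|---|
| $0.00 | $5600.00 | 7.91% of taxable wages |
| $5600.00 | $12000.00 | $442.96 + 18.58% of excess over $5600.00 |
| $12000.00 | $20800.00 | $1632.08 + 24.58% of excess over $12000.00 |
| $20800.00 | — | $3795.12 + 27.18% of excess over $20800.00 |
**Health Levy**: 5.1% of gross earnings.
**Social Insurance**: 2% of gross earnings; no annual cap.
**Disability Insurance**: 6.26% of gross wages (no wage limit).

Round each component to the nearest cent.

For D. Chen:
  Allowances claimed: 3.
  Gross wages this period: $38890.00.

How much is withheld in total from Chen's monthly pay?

Territorial Income Tax: taxable = $38890.00 − 3×$804.00 = $36478.00
  $3795.12 + 27.18% × ($36478.00 − $20800.00) = $3795.12 + 27.18% × $15678.00 = $8056.40
Health Levy: 5.1% × $38890.00 = $1983.39
Social Insurance: 2% × $38890.00 = $777.80
Disability Insurance: 6.26% × $38890.00 = $2434.51
Total: $8056.40 + $1983.39 + $777.80 + $2434.51 = $13252.10

$13252.10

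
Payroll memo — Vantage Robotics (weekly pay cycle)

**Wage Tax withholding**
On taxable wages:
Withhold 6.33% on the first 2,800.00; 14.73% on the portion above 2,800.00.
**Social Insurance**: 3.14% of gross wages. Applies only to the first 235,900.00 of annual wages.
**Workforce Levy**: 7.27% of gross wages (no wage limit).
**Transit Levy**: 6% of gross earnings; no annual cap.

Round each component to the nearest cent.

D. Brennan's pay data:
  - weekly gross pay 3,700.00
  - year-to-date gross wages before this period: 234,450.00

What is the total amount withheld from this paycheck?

846.33

Wage Tax: taxable = 3,700.00
  177.24 + 14.73% × (3,700.00 − 2,800.00) = 177.24 + 14.73% × 900.00 = 309.81
Social Insurance: cap 235,900.00 − YTD 234,450.00 = 1,450.00 subject; 3.14% × 1,450.00 = 45.53
Workforce Levy: 7.27% × 3,700.00 = 268.99
Transit Levy: 6% × 3,700.00 = 222.00
Total: 309.81 + 45.53 + 268.99 + 222.00 = 846.33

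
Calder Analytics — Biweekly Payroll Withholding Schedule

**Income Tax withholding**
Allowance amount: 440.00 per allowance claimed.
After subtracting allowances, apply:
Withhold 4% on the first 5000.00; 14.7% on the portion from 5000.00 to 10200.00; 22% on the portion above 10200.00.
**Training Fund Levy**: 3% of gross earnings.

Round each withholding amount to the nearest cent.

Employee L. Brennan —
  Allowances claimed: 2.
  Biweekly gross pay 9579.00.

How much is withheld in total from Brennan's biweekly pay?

Income Tax: taxable = 9579.00 − 2×440.00 = 8699.00
  200.00 + 14.7% × (8699.00 − 5000.00) = 200.00 + 14.7% × 3699.00 = 743.75
Training Fund Levy: 3% × 9579.00 = 287.37
Total: 743.75 + 287.37 = 1031.12

1031.12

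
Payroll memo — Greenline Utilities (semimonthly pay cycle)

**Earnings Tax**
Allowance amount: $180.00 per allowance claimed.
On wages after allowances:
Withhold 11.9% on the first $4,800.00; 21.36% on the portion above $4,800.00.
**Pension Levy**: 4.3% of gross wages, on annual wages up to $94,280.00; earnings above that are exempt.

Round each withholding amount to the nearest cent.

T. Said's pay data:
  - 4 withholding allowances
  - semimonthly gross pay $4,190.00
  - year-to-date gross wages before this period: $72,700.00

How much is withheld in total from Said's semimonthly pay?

$593.10

Earnings Tax: taxable = $4,190.00 − 4×$180.00 = $3,470.00
  11.9% × $3,470.00 = $412.93
Pension Levy: 4.3% × $4,190.00 = $180.17
Total: $412.93 + $180.17 = $593.10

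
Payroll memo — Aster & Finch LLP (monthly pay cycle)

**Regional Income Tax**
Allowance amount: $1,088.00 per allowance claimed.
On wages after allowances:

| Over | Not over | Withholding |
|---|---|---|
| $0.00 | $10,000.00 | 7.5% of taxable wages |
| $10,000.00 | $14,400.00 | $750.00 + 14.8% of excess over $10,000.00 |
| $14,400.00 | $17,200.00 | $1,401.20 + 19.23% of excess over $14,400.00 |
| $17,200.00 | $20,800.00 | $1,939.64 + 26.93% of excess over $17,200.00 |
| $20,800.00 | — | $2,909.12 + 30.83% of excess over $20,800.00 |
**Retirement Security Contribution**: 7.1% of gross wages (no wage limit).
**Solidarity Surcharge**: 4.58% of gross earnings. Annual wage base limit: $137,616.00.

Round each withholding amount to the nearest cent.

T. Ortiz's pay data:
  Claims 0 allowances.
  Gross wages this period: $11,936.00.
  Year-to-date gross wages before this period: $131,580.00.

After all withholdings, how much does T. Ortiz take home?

$9,775.56

Regional Income Tax: taxable = $11,936.00
  $750.00 + 14.8% × ($11,936.00 − $10,000.00) = $750.00 + 14.8% × $1,936.00 = $1,036.53
Retirement Security Contribution: 7.1% × $11,936.00 = $847.46
Solidarity Surcharge: cap $137,616.00 − YTD $131,580.00 = $6,036.00 subject; 4.58% × $6,036.00 = $276.45
Total withheld: $1,036.53 + $847.46 + $276.45 = $2,160.44
Net pay: $11,936.00 − $2,160.44 = $9,775.56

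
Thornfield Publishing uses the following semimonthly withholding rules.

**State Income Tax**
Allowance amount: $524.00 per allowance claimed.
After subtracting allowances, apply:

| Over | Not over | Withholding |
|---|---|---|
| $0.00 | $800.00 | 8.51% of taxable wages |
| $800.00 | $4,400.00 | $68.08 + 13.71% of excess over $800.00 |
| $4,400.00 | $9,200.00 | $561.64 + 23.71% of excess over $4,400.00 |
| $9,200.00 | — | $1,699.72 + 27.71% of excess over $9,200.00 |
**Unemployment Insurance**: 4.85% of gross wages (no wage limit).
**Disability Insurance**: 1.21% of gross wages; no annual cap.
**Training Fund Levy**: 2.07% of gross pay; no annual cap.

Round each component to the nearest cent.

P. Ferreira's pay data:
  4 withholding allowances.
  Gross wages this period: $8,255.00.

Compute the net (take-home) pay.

State Income Tax: taxable = $8,255.00 − 4×$524.00 = $6,159.00
  $561.64 + 23.71% × ($6,159.00 − $4,400.00) = $561.64 + 23.71% × $1,759.00 = $978.70
Unemployment Insurance: 4.85% × $8,255.00 = $400.37
Disability Insurance: 1.21% × $8,255.00 = $99.89
Training Fund Levy: 2.07% × $8,255.00 = $170.88
Total withheld: $978.70 + $400.37 + $99.89 + $170.88 = $1,649.84
Net pay: $8,255.00 − $1,649.84 = $6,605.16

$6,605.16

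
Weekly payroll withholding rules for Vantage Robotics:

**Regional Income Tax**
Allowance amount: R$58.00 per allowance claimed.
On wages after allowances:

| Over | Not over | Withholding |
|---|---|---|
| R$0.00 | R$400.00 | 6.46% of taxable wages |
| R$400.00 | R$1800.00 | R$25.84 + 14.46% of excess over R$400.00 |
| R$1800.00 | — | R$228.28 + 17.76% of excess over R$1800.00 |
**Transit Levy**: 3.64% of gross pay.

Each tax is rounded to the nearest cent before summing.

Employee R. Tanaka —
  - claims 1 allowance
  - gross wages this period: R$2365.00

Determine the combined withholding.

Regional Income Tax: taxable = R$2365.00 − 1×R$58.00 = R$2307.00
  R$228.28 + 17.76% × (R$2307.00 − R$1800.00) = R$228.28 + 17.76% × R$507.00 = R$318.32
Transit Levy: 3.64% × R$2365.00 = R$86.09
Total: R$318.32 + R$86.09 = R$404.41

R$404.41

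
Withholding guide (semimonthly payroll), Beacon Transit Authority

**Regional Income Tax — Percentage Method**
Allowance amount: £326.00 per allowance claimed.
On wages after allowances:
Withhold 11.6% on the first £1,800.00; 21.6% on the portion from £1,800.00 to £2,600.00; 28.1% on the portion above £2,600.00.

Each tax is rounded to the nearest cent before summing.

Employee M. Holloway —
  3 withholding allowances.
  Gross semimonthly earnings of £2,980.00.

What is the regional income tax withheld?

Regional Income Tax: taxable = £2,980.00 − 3×£326.00 = £2,002.00
  £208.80 + 21.6% × (£2,002.00 − £1,800.00) = £208.80 + 21.6% × £202.00 = £252.43

£252.43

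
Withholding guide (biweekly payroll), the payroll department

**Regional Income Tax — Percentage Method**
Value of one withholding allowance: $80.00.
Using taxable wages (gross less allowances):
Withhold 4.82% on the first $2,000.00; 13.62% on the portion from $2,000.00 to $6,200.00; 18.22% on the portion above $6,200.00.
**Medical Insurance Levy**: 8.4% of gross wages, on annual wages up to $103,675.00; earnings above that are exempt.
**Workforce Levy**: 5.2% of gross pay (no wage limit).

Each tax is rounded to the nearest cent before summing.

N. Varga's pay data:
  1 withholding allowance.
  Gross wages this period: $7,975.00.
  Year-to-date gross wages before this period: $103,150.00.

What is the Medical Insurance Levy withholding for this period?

Medical Insurance Levy: cap $103,675.00 − YTD $103,150.00 = $525.00 subject; 8.4% × $525.00 = $44.10

$44.10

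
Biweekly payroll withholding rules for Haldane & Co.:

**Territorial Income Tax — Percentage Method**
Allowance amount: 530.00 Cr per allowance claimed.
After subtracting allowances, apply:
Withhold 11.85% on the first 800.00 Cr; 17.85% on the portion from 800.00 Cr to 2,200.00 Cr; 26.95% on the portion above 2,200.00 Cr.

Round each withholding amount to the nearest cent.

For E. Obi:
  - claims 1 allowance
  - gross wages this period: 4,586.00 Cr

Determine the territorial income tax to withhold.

Territorial Income Tax: taxable = 4,586.00 Cr − 1×530.00 Cr = 4,056.00 Cr
  344.70 Cr + 26.95% × (4,056.00 Cr − 2,200.00 Cr) = 344.70 Cr + 26.95% × 1,856.00 Cr = 844.89 Cr

844.89 Cr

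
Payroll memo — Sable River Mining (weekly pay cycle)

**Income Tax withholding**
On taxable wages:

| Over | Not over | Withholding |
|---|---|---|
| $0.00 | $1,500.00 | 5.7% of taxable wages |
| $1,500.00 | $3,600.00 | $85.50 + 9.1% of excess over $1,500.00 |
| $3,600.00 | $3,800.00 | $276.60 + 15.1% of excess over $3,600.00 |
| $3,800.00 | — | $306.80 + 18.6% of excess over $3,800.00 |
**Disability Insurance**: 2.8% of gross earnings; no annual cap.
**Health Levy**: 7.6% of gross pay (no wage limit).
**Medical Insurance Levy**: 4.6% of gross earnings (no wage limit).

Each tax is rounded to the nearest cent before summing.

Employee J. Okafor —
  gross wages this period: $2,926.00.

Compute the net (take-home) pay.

Income Tax: taxable = $2,926.00
  $85.50 + 9.1% × ($2,926.00 − $1,500.00) = $85.50 + 9.1% × $1,426.00 = $215.27
Disability Insurance: 2.8% × $2,926.00 = $81.93
Health Levy: 7.6% × $2,926.00 = $222.38
Medical Insurance Levy: 4.6% × $2,926.00 = $134.60
Total withheld: $215.27 + $81.93 + $222.38 + $134.60 = $654.18
Net pay: $2,926.00 − $654.18 = $2,271.82

$2,271.82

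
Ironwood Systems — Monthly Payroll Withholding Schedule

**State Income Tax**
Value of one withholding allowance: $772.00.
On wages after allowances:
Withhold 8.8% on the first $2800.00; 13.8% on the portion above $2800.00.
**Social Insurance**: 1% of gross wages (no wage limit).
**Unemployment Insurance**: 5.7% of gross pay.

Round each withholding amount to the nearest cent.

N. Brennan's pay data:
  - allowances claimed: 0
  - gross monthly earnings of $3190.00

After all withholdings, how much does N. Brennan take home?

State Income Tax: taxable = $3190.00
  $246.40 + 13.8% × ($3190.00 − $2800.00) = $246.40 + 13.8% × $390.00 = $300.22
Social Insurance: 1% × $3190.00 = $31.90
Unemployment Insurance: 5.7% × $3190.00 = $181.83
Total withheld: $300.22 + $31.90 + $181.83 = $513.95
Net pay: $3190.00 − $513.95 = $2676.05

$2676.05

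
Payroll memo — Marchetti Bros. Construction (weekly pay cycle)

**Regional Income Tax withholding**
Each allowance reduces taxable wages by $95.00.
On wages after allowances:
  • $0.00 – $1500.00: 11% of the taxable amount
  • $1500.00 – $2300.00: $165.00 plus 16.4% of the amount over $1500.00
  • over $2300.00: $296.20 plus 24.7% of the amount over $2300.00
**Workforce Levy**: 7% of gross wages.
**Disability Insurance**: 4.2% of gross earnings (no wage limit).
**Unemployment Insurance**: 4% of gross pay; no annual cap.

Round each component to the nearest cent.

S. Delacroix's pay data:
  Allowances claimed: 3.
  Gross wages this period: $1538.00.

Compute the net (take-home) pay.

$1166.39

Regional Income Tax: taxable = $1538.00 − 3×$95.00 = $1253.00
  11% × $1253.00 = $137.83
Workforce Levy: 7% × $1538.00 = $107.66
Disability Insurance: 4.2% × $1538.00 = $64.60
Unemployment Insurance: 4% × $1538.00 = $61.52
Total withheld: $137.83 + $107.66 + $64.60 + $61.52 = $371.61
Net pay: $1538.00 − $371.61 = $1166.39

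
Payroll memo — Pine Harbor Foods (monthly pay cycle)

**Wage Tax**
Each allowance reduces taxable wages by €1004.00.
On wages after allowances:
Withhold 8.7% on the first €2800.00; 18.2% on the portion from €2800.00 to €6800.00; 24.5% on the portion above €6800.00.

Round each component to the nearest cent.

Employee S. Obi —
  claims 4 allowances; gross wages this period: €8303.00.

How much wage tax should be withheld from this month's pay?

€514.23

Wage Tax: taxable = €8303.00 − 4×€1004.00 = €4287.00
  €243.60 + 18.2% × (€4287.00 − €2800.00) = €243.60 + 18.2% × €1487.00 = €514.23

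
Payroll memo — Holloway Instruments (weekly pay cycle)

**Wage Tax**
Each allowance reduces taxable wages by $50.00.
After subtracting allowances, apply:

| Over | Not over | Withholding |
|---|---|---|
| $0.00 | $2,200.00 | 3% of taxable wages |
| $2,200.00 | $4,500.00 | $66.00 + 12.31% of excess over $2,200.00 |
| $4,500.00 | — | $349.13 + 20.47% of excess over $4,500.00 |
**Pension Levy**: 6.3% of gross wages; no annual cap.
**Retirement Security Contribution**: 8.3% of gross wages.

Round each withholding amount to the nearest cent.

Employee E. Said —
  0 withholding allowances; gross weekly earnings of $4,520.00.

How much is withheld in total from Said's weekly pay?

Wage Tax: taxable = $4,520.00
  $349.13 + 20.47% × ($4,520.00 − $4,500.00) = $349.13 + 20.47% × $20.00 = $353.22
Pension Levy: 6.3% × $4,520.00 = $284.76
Retirement Security Contribution: 8.3% × $4,520.00 = $375.16
Total: $353.22 + $284.76 + $375.16 = $1,013.14

$1,013.14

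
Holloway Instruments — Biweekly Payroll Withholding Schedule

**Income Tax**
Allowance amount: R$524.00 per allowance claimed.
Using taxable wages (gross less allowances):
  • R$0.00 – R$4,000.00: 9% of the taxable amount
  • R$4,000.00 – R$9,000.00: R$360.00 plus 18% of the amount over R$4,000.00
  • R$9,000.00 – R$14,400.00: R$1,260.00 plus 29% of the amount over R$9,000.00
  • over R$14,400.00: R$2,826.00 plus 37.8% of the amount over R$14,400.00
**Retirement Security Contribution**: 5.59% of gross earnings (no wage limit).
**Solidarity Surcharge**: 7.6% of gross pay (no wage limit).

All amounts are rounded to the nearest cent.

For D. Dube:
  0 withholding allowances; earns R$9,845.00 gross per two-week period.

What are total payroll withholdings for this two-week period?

Income Tax: taxable = R$9,845.00
  R$1,260.00 + 29% × (R$9,845.00 − R$9,000.00) = R$1,260.00 + 29% × R$845.00 = R$1,505.05
Retirement Security Contribution: 5.59% × R$9,845.00 = R$550.34
Solidarity Surcharge: 7.6% × R$9,845.00 = R$748.22
Total: R$1,505.05 + R$550.34 + R$748.22 = R$2,803.61

R$2,803.61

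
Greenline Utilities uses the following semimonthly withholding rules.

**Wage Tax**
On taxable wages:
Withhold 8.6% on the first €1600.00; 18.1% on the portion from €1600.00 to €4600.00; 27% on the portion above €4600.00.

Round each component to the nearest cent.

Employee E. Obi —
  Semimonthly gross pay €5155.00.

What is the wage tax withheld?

€830.45

Wage Tax: taxable = €5155.00
  €680.60 + 27% × (€5155.00 − €4600.00) = €680.60 + 27% × €555.00 = €830.45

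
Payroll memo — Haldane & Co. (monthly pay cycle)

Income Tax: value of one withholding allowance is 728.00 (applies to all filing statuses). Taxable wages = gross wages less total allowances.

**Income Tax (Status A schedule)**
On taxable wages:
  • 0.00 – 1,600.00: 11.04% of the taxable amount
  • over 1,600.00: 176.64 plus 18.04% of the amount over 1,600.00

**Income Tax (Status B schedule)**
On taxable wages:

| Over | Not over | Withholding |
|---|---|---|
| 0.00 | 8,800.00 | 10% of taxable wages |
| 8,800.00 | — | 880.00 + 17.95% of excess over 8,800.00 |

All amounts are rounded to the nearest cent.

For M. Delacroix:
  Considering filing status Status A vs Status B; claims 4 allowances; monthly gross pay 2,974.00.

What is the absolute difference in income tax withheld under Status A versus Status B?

Income Tax (Status A): taxable = 2,974.00 − 4×728.00 = 62.00
  11.04% × 62.00 = 6.84
Income Tax (Status B): taxable = 2,974.00 − 4×728.00 = 62.00
  10% × 62.00 = 6.20
Difference: |6.84 − 6.20| = 0.64 (higher under Status A)

0.64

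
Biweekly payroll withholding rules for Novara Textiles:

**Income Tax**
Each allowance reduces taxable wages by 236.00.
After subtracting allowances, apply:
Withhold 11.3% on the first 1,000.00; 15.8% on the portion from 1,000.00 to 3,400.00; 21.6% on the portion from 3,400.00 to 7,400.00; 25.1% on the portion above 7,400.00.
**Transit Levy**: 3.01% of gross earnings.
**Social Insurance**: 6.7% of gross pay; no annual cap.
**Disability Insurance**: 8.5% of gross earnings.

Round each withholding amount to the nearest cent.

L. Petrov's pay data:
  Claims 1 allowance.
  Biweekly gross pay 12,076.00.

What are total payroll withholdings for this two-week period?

4,669.68

Income Tax: taxable = 12,076.00 − 1×236.00 = 11,840.00
  1,356.20 + 25.1% × (11,840.00 − 7,400.00) = 1,356.20 + 25.1% × 4,440.00 = 2,470.64
Transit Levy: 3.01% × 12,076.00 = 363.49
Social Insurance: 6.7% × 12,076.00 = 809.09
Disability Insurance: 8.5% × 12,076.00 = 1,026.46
Total: 2,470.64 + 363.49 + 809.09 + 1,026.46 = 4,669.68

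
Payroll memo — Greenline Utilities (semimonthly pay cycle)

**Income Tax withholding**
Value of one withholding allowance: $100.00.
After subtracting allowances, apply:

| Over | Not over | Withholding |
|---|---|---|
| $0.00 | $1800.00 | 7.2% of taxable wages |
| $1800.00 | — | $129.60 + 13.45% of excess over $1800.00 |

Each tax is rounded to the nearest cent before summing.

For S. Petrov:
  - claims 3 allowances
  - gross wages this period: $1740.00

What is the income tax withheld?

Income Tax: taxable = $1740.00 − 3×$100.00 = $1440.00
  7.2% × $1440.00 = $103.68

$103.68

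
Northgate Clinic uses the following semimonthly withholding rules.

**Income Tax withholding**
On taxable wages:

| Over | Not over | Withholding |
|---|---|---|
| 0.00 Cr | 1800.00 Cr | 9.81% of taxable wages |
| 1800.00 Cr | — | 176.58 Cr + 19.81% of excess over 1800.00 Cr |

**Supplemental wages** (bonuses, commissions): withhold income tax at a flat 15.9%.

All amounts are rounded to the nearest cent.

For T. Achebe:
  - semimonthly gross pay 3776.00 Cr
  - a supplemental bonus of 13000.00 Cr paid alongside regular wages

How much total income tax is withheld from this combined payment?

Income Tax: taxable = 3776.00 Cr
  176.58 Cr + 19.81% × (3776.00 Cr − 1800.00 Cr) = 176.58 Cr + 19.81% × 1976.00 Cr = 568.03 Cr
Supplemental (15.9% flat on bonus): 15.9% × 13000.00 Cr = 2067.00 Cr
Total income tax: 568.03 Cr + 2067.00 Cr = 2635.03 Cr

2635.03 Cr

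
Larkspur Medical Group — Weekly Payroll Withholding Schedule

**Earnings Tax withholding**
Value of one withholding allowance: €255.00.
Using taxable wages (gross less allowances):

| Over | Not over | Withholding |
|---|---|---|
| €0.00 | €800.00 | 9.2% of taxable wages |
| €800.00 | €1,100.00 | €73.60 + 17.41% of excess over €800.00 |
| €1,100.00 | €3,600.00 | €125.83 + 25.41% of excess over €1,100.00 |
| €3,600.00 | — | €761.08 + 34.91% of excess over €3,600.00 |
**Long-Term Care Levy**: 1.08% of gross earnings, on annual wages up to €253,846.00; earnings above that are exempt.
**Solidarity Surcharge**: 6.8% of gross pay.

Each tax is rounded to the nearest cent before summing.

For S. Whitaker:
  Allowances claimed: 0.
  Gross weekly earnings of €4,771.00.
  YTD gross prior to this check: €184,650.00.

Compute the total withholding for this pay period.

Earnings Tax: taxable = €4,771.00
  €761.08 + 34.91% × (€4,771.00 − €3,600.00) = €761.08 + 34.91% × €1,171.00 = €1,169.88
Long-Term Care Levy: 1.08% × €4,771.00 = €51.53
Solidarity Surcharge: 6.8% × €4,771.00 = €324.43
Total: €1,169.88 + €51.53 + €324.43 = €1,545.84

€1,545.84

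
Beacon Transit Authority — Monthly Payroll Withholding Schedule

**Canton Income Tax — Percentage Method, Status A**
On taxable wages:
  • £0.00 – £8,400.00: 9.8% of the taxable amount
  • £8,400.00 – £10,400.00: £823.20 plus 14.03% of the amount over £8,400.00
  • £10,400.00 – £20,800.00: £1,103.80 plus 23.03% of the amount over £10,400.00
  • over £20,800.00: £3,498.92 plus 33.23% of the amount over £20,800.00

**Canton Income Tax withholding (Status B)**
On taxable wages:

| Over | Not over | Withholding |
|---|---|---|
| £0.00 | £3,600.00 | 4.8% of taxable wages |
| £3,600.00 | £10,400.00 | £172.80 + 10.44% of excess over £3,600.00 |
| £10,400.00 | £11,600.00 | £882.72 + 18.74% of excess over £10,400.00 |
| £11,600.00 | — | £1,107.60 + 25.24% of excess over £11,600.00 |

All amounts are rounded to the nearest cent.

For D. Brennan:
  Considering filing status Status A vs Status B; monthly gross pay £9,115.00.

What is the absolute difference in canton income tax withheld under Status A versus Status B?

£174.94

Canton Income Tax (Status A): taxable = £9,115.00
  £823.20 + 14.03% × (£9,115.00 − £8,400.00) = £823.20 + 14.03% × £715.00 = £923.51
Canton Income Tax (Status B): taxable = £9,115.00
  £172.80 + 10.44% × (£9,115.00 − £3,600.00) = £172.80 + 10.44% × £5,515.00 = £748.57
Difference: |£923.51 − £748.57| = £174.94 (higher under Status A)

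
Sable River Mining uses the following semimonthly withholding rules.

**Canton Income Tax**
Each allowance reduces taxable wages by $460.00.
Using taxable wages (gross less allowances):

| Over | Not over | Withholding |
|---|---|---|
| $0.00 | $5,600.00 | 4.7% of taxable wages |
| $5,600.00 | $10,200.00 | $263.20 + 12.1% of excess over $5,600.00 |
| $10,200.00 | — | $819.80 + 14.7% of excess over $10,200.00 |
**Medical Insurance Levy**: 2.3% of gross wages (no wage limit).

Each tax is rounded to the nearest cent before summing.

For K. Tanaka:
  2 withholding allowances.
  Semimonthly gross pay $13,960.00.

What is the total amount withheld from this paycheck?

Canton Income Tax: taxable = $13,960.00 − 2×$460.00 = $13,040.00
  $819.80 + 14.7% × ($13,040.00 − $10,200.00) = $819.80 + 14.7% × $2,840.00 = $1,237.28
Medical Insurance Levy: 2.3% × $13,960.00 = $321.08
Total: $1,237.28 + $321.08 = $1,558.36

$1,558.36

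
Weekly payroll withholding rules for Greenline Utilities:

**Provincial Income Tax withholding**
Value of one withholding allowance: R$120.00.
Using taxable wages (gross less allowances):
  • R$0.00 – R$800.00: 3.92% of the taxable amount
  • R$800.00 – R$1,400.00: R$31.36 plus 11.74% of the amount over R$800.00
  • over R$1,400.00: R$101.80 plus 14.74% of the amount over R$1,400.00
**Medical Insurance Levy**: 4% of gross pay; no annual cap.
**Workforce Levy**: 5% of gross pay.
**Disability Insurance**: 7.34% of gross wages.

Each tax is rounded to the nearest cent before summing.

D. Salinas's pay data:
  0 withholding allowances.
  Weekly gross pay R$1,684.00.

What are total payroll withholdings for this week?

R$418.83

Provincial Income Tax: taxable = R$1,684.00
  R$101.80 + 14.74% × (R$1,684.00 − R$1,400.00) = R$101.80 + 14.74% × R$284.00 = R$143.66
Medical Insurance Levy: 4% × R$1,684.00 = R$67.36
Workforce Levy: 5% × R$1,684.00 = R$84.20
Disability Insurance: 7.34% × R$1,684.00 = R$123.61
Total: R$143.66 + R$67.36 + R$84.20 + R$123.61 = R$418.83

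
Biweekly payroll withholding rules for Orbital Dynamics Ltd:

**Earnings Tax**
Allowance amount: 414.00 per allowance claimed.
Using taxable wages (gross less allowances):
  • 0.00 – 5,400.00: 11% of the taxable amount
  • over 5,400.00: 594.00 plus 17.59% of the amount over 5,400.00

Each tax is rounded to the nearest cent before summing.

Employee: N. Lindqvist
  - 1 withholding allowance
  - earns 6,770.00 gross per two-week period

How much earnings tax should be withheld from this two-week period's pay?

762.16

Earnings Tax: taxable = 6,770.00 − 1×414.00 = 6,356.00
  594.00 + 17.59% × (6,356.00 − 5,400.00) = 594.00 + 17.59% × 956.00 = 762.16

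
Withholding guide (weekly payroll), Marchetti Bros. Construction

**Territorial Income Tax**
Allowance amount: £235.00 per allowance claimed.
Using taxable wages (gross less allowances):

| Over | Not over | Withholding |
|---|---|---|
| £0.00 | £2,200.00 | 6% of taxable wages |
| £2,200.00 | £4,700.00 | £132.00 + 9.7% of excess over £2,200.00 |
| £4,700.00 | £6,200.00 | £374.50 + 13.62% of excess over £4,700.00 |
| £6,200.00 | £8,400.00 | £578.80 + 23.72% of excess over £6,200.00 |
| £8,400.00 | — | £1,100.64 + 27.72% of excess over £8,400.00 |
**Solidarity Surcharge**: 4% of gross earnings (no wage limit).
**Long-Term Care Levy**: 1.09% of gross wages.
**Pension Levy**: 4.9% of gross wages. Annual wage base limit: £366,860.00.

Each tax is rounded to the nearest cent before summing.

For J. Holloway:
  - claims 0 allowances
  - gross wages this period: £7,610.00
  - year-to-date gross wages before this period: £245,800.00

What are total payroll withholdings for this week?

Territorial Income Tax: taxable = £7,610.00
  £578.80 + 23.72% × (£7,610.00 − £6,200.00) = £578.80 + 23.72% × £1,410.00 = £913.25
Solidarity Surcharge: 4% × £7,610.00 = £304.40
Long-Term Care Levy: 1.09% × £7,610.00 = £82.95
Pension Levy: 4.9% × £7,610.00 = £372.89
Total: £913.25 + £304.40 + £82.95 + £372.89 = £1,673.49

£1,673.49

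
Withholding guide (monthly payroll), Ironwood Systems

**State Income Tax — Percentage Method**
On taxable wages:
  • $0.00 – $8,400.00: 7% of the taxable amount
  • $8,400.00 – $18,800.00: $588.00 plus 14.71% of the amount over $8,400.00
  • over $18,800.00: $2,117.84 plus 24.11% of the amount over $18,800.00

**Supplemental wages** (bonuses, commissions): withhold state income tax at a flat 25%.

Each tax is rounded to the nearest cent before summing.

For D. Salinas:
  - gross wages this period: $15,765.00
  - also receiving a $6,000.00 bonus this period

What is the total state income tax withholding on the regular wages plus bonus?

$3,171.39

State Income Tax: taxable = $15,765.00
  $588.00 + 14.71% × ($15,765.00 − $8,400.00) = $588.00 + 14.71% × $7,365.00 = $1,671.39
Supplemental (25% flat on bonus): 25% × $6,000.00 = $1,500.00
Total state income tax: $1,671.39 + $1,500.00 = $3,171.39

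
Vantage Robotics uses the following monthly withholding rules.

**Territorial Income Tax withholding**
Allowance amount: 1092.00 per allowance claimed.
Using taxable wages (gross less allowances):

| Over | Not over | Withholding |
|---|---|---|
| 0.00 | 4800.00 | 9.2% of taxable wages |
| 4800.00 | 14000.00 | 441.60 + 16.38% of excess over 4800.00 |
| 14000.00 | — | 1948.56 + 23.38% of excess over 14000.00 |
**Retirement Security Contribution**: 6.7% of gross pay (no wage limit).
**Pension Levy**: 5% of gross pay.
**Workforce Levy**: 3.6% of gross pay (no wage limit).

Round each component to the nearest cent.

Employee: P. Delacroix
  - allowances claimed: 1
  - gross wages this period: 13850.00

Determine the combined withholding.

3864.17

Territorial Income Tax: taxable = 13850.00 − 1×1092.00 = 12758.00
  441.60 + 16.38% × (12758.00 − 4800.00) = 441.60 + 16.38% × 7958.00 = 1745.12
Retirement Security Contribution: 6.7% × 13850.00 = 927.95
Pension Levy: 5% × 13850.00 = 692.50
Workforce Levy: 3.6% × 13850.00 = 498.60
Total: 1745.12 + 927.95 + 692.50 + 498.60 = 3864.17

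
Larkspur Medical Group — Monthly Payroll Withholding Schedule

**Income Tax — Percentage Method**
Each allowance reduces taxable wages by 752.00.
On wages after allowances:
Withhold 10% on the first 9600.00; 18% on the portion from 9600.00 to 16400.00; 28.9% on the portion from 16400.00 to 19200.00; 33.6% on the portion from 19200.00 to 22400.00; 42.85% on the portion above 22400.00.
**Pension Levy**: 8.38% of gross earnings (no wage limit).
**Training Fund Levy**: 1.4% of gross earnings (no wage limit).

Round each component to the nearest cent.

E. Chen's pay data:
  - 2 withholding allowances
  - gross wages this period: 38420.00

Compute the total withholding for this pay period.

14045.99

Income Tax: taxable = 38420.00 − 2×752.00 = 36916.00
  4068.40 + 42.85% × (36916.00 − 22400.00) = 4068.40 + 42.85% × 14516.00 = 10288.51
Pension Levy: 8.38% × 38420.00 = 3219.60
Training Fund Levy: 1.4% × 38420.00 = 537.88
Total: 10288.51 + 3219.60 + 537.88 = 14045.99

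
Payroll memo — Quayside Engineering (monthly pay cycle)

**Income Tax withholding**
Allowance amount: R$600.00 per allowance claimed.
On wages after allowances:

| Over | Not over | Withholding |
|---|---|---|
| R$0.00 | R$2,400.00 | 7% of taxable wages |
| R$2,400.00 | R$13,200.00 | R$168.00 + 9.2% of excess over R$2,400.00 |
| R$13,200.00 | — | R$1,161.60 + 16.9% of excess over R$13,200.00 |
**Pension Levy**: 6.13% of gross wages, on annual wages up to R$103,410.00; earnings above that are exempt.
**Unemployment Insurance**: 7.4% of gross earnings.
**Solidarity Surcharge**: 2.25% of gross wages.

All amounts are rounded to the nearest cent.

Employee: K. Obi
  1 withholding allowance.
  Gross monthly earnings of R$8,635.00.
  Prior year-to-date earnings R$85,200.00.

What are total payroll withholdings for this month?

R$2,049.03

Income Tax: taxable = R$8,635.00 − 1×R$600.00 = R$8,035.00
  R$168.00 + 9.2% × (R$8,035.00 − R$2,400.00) = R$168.00 + 9.2% × R$5,635.00 = R$686.42
Pension Levy: 6.13% × R$8,635.00 = R$529.33
Unemployment Insurance: 7.4% × R$8,635.00 = R$638.99
Solidarity Surcharge: 2.25% × R$8,635.00 = R$194.29
Total: R$686.42 + R$529.33 + R$638.99 + R$194.29 = R$2,049.03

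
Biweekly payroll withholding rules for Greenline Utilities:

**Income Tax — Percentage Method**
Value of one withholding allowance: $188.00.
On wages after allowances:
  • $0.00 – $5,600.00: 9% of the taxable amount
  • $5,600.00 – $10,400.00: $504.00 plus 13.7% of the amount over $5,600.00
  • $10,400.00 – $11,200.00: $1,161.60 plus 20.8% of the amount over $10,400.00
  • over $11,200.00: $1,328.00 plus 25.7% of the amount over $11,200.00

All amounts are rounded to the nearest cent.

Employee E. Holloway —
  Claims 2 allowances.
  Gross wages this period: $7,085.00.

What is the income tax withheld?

$655.93

Income Tax: taxable = $7,085.00 − 2×$188.00 = $6,709.00
  $504.00 + 13.7% × ($6,709.00 − $5,600.00) = $504.00 + 13.7% × $1,109.00 = $655.93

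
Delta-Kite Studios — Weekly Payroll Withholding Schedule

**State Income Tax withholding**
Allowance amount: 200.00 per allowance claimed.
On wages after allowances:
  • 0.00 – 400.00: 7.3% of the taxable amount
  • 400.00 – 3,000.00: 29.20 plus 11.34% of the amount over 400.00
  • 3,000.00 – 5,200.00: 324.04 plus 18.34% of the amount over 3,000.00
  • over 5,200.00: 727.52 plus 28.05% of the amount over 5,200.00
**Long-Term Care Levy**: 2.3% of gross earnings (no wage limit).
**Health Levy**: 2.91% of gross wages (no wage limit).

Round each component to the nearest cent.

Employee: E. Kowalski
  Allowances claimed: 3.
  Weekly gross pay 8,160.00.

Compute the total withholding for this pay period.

State Income Tax: taxable = 8,160.00 − 3×200.00 = 7,560.00
  727.52 + 28.05% × (7,560.00 − 5,200.00) = 727.52 + 28.05% × 2,360.00 = 1,389.50
Long-Term Care Levy: 2.3% × 8,160.00 = 187.68
Health Levy: 2.91% × 8,160.00 = 237.46
Total: 1,389.50 + 187.68 + 237.46 = 1,814.64

1,814.64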